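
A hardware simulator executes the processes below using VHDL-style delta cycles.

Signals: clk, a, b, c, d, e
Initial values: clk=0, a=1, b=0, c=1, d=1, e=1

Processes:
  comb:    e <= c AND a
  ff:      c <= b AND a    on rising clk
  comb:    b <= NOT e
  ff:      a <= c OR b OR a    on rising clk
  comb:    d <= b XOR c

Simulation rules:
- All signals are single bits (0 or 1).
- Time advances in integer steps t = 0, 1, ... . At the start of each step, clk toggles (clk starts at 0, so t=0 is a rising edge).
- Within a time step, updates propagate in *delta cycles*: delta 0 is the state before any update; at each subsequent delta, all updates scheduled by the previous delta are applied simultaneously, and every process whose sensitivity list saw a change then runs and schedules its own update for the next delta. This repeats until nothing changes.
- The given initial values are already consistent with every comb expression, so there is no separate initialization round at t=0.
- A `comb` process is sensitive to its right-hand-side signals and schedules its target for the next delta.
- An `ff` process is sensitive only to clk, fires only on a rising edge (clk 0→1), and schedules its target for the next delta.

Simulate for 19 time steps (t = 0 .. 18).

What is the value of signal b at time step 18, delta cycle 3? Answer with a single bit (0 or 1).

1

t0.Δ0 b=0 a=1 e=1 clk=0 d=1 c=1
t0.Δ1 b=0 a=1 e=1 clk=1 d=1 c=1
t0.Δ2 b=0 a=1 e=1 clk=1 d=1 c=0
t0.Δ3 b=0 a=1 e=0 clk=1 d=0 c=0
t0.Δ4 b=1 a=1 e=0 clk=1 d=0 c=0
t0.Δ5 b=1 a=1 e=0 clk=1 d=1 c=0
t1.Δ0 b=1 a=1 e=0 clk=1 d=1 c=0
t1.Δ1 b=1 a=1 e=0 clk=0 d=1 c=0
t2.Δ0 b=1 a=1 e=0 clk=0 d=1 c=0
t2.Δ1 b=1 a=1 e=0 clk=1 d=1 c=0
t2.Δ2 b=1 a=1 e=0 clk=1 d=1 c=1
t2.Δ3 b=1 a=1 e=1 clk=1 d=0 c=1
t2.Δ4 b=0 a=1 e=1 clk=1 d=0 c=1
t2.Δ5 b=0 a=1 e=1 clk=1 d=1 c=1
t3.Δ0 b=0 a=1 e=1 clk=1 d=1 c=1
t3.Δ1 b=0 a=1 e=1 clk=0 d=1 c=1
t4.Δ0 b=0 a=1 e=1 clk=0 d=1 c=1
t4.Δ1 b=0 a=1 e=1 clk=1 d=1 c=1
t4.Δ2 b=0 a=1 e=1 clk=1 d=1 c=0
t4.Δ3 b=0 a=1 e=0 clk=1 d=0 c=0
t4.Δ4 b=1 a=1 e=0 clk=1 d=0 c=0
t4.Δ5 b=1 a=1 e=0 clk=1 d=1 c=0
t5.Δ0 b=1 a=1 e=0 clk=1 d=1 c=0
t5.Δ1 b=1 a=1 e=0 clk=0 d=1 c=0
t6.Δ0 b=1 a=1 e=0 clk=0 d=1 c=0
t6.Δ1 b=1 a=1 e=0 clk=1 d=1 c=0
t6.Δ2 b=1 a=1 e=0 clk=1 d=1 c=1
t6.Δ3 b=1 a=1 e=1 clk=1 d=0 c=1
t6.Δ4 b=0 a=1 e=1 clk=1 d=0 c=1
t6.Δ5 b=0 a=1 e=1 clk=1 d=1 c=1
t7.Δ0 b=0 a=1 e=1 clk=1 d=1 c=1
t7.Δ1 b=0 a=1 e=1 clk=0 d=1 c=1
t8.Δ0 b=0 a=1 e=1 clk=0 d=1 c=1
t8.Δ1 b=0 a=1 e=1 clk=1 d=1 c=1
t8.Δ2 b=0 a=1 e=1 clk=1 d=1 c=0
t8.Δ3 b=0 a=1 e=0 clk=1 d=0 c=0
t8.Δ4 b=1 a=1 e=0 clk=1 d=0 c=0
t8.Δ5 b=1 a=1 e=0 clk=1 d=1 c=0
t9.Δ0 b=1 a=1 e=0 clk=1 d=1 c=0
t9.Δ1 b=1 a=1 e=0 clk=0 d=1 c=0
t10.Δ0 b=1 a=1 e=0 clk=0 d=1 c=0
t10.Δ1 b=1 a=1 e=0 clk=1 d=1 c=0
t10.Δ2 b=1 a=1 e=0 clk=1 d=1 c=1
t10.Δ3 b=1 a=1 e=1 clk=1 d=0 c=1
t10.Δ4 b=0 a=1 e=1 clk=1 d=0 c=1
t10.Δ5 b=0 a=1 e=1 clk=1 d=1 c=1
t11.Δ0 b=0 a=1 e=1 clk=1 d=1 c=1
t11.Δ1 b=0 a=1 e=1 clk=0 d=1 c=1
t12.Δ0 b=0 a=1 e=1 clk=0 d=1 c=1
t12.Δ1 b=0 a=1 e=1 clk=1 d=1 c=1
t12.Δ2 b=0 a=1 e=1 clk=1 d=1 c=0
t12.Δ3 b=0 a=1 e=0 clk=1 d=0 c=0
t12.Δ4 b=1 a=1 e=0 clk=1 d=0 c=0
t12.Δ5 b=1 a=1 e=0 clk=1 d=1 c=0
t13.Δ0 b=1 a=1 e=0 clk=1 d=1 c=0
t13.Δ1 b=1 a=1 e=0 clk=0 d=1 c=0
t14.Δ0 b=1 a=1 e=0 clk=0 d=1 c=0
t14.Δ1 b=1 a=1 e=0 clk=1 d=1 c=0
t14.Δ2 b=1 a=1 e=0 clk=1 d=1 c=1
t14.Δ3 b=1 a=1 e=1 clk=1 d=0 c=1
t14.Δ4 b=0 a=1 e=1 clk=1 d=0 c=1
t14.Δ5 b=0 a=1 e=1 clk=1 d=1 c=1
t15.Δ0 b=0 a=1 e=1 clk=1 d=1 c=1
t15.Δ1 b=0 a=1 e=1 clk=0 d=1 c=1
t16.Δ0 b=0 a=1 e=1 clk=0 d=1 c=1
t16.Δ1 b=0 a=1 e=1 clk=1 d=1 c=1
t16.Δ2 b=0 a=1 e=1 clk=1 d=1 c=0
t16.Δ3 b=0 a=1 e=0 clk=1 d=0 c=0
t16.Δ4 b=1 a=1 e=0 clk=1 d=0 c=0
t16.Δ5 b=1 a=1 e=0 clk=1 d=1 c=0
t17.Δ0 b=1 a=1 e=0 clk=1 d=1 c=0
t17.Δ1 b=1 a=1 e=0 clk=0 d=1 c=0
t18.Δ0 b=1 a=1 e=0 clk=0 d=1 c=0
t18.Δ1 b=1 a=1 e=0 clk=1 d=1 c=0
t18.Δ2 b=1 a=1 e=0 clk=1 d=1 c=1
t18.Δ3 b=1 a=1 e=1 clk=1 d=0 c=1
t18.Δ4 b=0 a=1 e=1 clk=1 d=0 c=1
t18.Δ5 b=0 a=1 e=1 clk=1 d=1 c=1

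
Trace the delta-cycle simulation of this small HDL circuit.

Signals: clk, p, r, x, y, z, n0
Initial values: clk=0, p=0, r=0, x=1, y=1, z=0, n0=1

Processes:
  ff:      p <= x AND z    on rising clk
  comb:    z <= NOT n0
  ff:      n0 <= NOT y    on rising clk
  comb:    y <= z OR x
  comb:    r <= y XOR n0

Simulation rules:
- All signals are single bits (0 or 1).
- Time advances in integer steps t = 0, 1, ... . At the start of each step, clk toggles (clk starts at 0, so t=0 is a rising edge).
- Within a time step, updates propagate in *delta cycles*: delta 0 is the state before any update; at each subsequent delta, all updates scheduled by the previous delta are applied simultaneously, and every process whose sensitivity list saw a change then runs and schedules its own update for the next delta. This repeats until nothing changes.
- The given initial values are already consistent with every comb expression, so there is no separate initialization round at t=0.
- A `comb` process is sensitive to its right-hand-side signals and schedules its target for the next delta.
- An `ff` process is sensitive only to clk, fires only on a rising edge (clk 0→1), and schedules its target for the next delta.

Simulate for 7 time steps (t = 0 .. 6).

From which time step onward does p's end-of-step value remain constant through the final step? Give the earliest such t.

2

t0.Δ0 r=0 y=1 n0=1 clk=0 x=1 z=0 p=0
t0.Δ1 r=0 y=1 n0=1 clk=1 x=1 z=0 p=0
t0.Δ2 r=0 y=1 n0=0 clk=1 x=1 z=0 p=0
t0.Δ3 r=1 y=1 n0=0 clk=1 x=1 z=1 p=0
t1.Δ0 r=1 y=1 n0=0 clk=1 x=1 z=1 p=0
t1.Δ1 r=1 y=1 n0=0 clk=0 x=1 z=1 p=0
t2.Δ0 r=1 y=1 n0=0 clk=0 x=1 z=1 p=0
t2.Δ1 r=1 y=1 n0=0 clk=1 x=1 z=1 p=0
t2.Δ2 r=1 y=1 n0=0 clk=1 x=1 z=1 p=1
t3.Δ0 r=1 y=1 n0=0 clk=1 x=1 z=1 p=1
t3.Δ1 r=1 y=1 n0=0 clk=0 x=1 z=1 p=1
t4.Δ0 r=1 y=1 n0=0 clk=0 x=1 z=1 p=1
t4.Δ1 r=1 y=1 n0=0 clk=1 x=1 z=1 p=1
t5.Δ0 r=1 y=1 n0=0 clk=1 x=1 z=1 p=1
t5.Δ1 r=1 y=1 n0=0 clk=0 x=1 z=1 p=1
t6.Δ0 r=1 y=1 n0=0 clk=0 x=1 z=1 p=1
t6.Δ1 r=1 y=1 n0=0 clk=1 x=1 z=1 p=1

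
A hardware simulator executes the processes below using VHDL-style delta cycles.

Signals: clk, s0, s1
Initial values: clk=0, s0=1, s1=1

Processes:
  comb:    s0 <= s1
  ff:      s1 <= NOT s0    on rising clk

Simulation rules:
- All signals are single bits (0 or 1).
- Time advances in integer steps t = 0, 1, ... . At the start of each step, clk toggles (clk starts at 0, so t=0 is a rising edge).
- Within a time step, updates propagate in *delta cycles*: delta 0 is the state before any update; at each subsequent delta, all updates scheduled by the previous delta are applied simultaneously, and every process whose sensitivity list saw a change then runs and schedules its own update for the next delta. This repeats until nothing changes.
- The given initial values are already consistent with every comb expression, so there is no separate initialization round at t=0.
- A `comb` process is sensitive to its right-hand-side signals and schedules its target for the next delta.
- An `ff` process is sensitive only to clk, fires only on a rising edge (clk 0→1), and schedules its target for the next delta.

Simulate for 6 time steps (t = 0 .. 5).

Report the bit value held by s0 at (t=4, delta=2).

1

t0.Δ0 s1=1 clk=0 s0=1
t0.Δ1 s1=1 clk=1 s0=1
t0.Δ2 s1=0 clk=1 s0=1
t0.Δ3 s1=0 clk=1 s0=0
t1.Δ0 s1=0 clk=1 s0=0
t1.Δ1 s1=0 clk=0 s0=0
t2.Δ0 s1=0 clk=0 s0=0
t2.Δ1 s1=0 clk=1 s0=0
t2.Δ2 s1=1 clk=1 s0=0
t2.Δ3 s1=1 clk=1 s0=1
t3.Δ0 s1=1 clk=1 s0=1
t3.Δ1 s1=1 clk=0 s0=1
t4.Δ0 s1=1 clk=0 s0=1
t4.Δ1 s1=1 clk=1 s0=1
t4.Δ2 s1=0 clk=1 s0=1
t4.Δ3 s1=0 clk=1 s0=0
t5.Δ0 s1=0 clk=1 s0=0
t5.Δ1 s1=0 clk=0 s0=0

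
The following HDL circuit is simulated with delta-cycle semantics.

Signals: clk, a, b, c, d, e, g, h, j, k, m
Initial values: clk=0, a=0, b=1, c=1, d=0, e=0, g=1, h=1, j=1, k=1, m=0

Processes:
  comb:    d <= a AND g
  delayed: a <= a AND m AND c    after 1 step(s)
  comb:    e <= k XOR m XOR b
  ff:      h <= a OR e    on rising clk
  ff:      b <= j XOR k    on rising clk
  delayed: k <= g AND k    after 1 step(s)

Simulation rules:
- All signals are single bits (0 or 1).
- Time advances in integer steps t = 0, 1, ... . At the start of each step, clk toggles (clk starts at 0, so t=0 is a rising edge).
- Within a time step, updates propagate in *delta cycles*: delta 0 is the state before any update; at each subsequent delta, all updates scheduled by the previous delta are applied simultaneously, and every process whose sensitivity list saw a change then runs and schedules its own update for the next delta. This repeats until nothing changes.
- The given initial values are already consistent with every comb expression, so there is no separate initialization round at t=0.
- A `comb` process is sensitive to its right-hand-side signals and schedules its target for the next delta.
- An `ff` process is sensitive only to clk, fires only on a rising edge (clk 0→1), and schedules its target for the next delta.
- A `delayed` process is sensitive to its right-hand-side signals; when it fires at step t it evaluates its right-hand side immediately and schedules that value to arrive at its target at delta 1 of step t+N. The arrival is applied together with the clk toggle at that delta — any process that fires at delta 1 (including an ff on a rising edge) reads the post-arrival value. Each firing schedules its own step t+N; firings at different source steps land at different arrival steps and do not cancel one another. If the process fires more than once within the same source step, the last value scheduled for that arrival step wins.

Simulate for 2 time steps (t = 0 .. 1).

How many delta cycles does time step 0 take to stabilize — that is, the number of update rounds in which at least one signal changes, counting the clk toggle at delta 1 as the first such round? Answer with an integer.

t0.Δ0 e=0 g=1 d=0 j=1 b=1 a=0 h=1 clk=0 k=1 m=0 c=1
t0.Δ1 e=0 g=1 d=0 j=1 b=1 a=0 h=1 clk=1 k=1 m=0 c=1
t0.Δ2 e=0 g=1 d=0 j=1 b=0 a=0 h=0 clk=1 k=1 m=0 c=1
t0.Δ3 e=1 g=1 d=0 j=1 b=0 a=0 h=0 clk=1 k=1 m=0 c=1
t1.Δ0 e=1 g=1 d=0 j=1 b=0 a=0 h=0 clk=1 k=1 m=0 c=1
t1.Δ1 e=1 g=1 d=0 j=1 b=0 a=0 h=0 clk=0 k=1 m=0 c=1

3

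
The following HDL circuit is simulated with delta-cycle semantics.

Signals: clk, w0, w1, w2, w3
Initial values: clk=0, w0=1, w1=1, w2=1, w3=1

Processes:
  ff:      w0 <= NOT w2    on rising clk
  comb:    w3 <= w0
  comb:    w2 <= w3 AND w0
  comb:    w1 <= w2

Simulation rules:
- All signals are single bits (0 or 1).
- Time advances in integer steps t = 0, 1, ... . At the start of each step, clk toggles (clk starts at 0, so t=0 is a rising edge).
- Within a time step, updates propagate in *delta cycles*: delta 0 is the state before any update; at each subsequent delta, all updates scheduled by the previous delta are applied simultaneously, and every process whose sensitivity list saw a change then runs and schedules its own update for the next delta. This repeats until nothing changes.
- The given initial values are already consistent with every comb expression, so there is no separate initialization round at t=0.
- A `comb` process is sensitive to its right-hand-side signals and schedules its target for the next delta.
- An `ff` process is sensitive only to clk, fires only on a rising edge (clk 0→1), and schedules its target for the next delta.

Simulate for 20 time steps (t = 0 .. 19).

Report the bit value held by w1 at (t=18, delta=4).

0

[bits: w1,w3,w0,w2,clk]
t=0: Δ0=11110 Δ1=11111 Δ2=11011 Δ3=10001 Δ4=00001 | 4Δ
t=1: Δ0=00001 Δ1=00000 | 1Δ
t=2: Δ0=00000 Δ1=00001 Δ2=00101 Δ3=01101 Δ4=01111 Δ5=11111 | 5Δ
t=3: Δ0=11111 Δ1=11110 | 1Δ
t=4: Δ0=11110 Δ1=11111 Δ2=11011 Δ3=10001 Δ4=00001 | 4Δ
t=5: Δ0=00001 Δ1=00000 | 1Δ
t=6: Δ0=00000 Δ1=00001 Δ2=00101 Δ3=01101 Δ4=01111 Δ5=11111 | 5Δ
t=7: Δ0=11111 Δ1=11110 | 1Δ
t=8: Δ0=11110 Δ1=11111 Δ2=11011 Δ3=10001 Δ4=00001 | 4Δ
t=9: Δ0=00001 Δ1=00000 | 1Δ
t=10: Δ0=00000 Δ1=00001 Δ2=00101 Δ3=01101 Δ4=01111 Δ5=11111 | 5Δ
t=11: Δ0=11111 Δ1=11110 | 1Δ
t=12: Δ0=11110 Δ1=11111 Δ2=11011 Δ3=10001 Δ4=00001 | 4Δ
t=13: Δ0=00001 Δ1=00000 | 1Δ
t=14: Δ0=00000 Δ1=00001 Δ2=00101 Δ3=01101 Δ4=01111 Δ5=11111 | 5Δ
t=15: Δ0=11111 Δ1=11110 | 1Δ
t=16: Δ0=11110 Δ1=11111 Δ2=11011 Δ3=10001 Δ4=00001 | 4Δ
t=17: Δ0=00001 Δ1=00000 | 1Δ
t=18: Δ0=00000 Δ1=00001 Δ2=00101 Δ3=01101 Δ4=01111 Δ5=11111 | 5Δ
t=19: Δ0=11111 Δ1=11110 | 1Δ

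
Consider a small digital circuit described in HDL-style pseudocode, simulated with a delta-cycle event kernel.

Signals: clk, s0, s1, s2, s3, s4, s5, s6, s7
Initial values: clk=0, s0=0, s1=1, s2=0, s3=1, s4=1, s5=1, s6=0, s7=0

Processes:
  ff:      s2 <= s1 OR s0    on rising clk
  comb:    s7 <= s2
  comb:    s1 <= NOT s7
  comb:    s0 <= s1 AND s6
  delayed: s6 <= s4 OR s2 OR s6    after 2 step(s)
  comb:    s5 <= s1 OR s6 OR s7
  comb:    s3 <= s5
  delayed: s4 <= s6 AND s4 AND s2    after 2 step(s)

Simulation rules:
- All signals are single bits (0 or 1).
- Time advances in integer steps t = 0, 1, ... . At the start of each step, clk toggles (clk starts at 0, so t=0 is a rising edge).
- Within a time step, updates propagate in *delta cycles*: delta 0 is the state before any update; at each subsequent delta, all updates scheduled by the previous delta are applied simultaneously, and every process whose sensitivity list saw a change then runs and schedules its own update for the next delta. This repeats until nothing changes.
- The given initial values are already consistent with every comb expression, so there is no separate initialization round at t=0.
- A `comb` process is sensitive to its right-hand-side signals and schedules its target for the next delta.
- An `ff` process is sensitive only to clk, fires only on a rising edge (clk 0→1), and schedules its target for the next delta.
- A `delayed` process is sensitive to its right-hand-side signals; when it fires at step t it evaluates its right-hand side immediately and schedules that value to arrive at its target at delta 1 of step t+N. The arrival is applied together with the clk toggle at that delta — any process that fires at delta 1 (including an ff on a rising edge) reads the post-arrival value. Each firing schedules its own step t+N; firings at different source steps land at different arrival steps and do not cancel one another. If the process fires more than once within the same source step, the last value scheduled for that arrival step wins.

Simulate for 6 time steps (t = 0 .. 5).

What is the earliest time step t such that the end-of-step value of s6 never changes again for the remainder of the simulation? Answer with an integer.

2

t0.Δ0 s3=1 s5=1 s2=0 s1=1 s7=0 s0=0 clk=0 s4=1 s6=0
t0.Δ1 s3=1 s5=1 s2=0 s1=1 s7=0 s0=0 clk=1 s4=1 s6=0
t0.Δ2 s3=1 s5=1 s2=1 s1=1 s7=0 s0=0 clk=1 s4=1 s6=0
t0.Δ3 s3=1 s5=1 s2=1 s1=1 s7=1 s0=0 clk=1 s4=1 s6=0
t0.Δ4 s3=1 s5=1 s2=1 s1=0 s7=1 s0=0 clk=1 s4=1 s6=0
t1.Δ0 s3=1 s5=1 s2=1 s1=0 s7=1 s0=0 clk=1 s4=1 s6=0
t1.Δ1 s3=1 s5=1 s2=1 s1=0 s7=1 s0=0 clk=0 s4=1 s6=0
t2.Δ0 s3=1 s5=1 s2=1 s1=0 s7=1 s0=0 clk=0 s4=1 s6=0
t2.Δ1 s3=1 s5=1 s2=1 s1=0 s7=1 s0=0 clk=1 s4=0 s6=1
t2.Δ2 s3=1 s5=1 s2=0 s1=0 s7=1 s0=0 clk=1 s4=0 s6=1
t2.Δ3 s3=1 s5=1 s2=0 s1=0 s7=0 s0=0 clk=1 s4=0 s6=1
t2.Δ4 s3=1 s5=1 s2=0 s1=1 s7=0 s0=0 clk=1 s4=0 s6=1
t2.Δ5 s3=1 s5=1 s2=0 s1=1 s7=0 s0=1 clk=1 s4=0 s6=1
t3.Δ0 s3=1 s5=1 s2=0 s1=1 s7=0 s0=1 clk=1 s4=0 s6=1
t3.Δ1 s3=1 s5=1 s2=0 s1=1 s7=0 s0=1 clk=0 s4=0 s6=1
t4.Δ0 s3=1 s5=1 s2=0 s1=1 s7=0 s0=1 clk=0 s4=0 s6=1
t4.Δ1 s3=1 s5=1 s2=0 s1=1 s7=0 s0=1 clk=1 s4=0 s6=1
t4.Δ2 s3=1 s5=1 s2=1 s1=1 s7=0 s0=1 clk=1 s4=0 s6=1
t4.Δ3 s3=1 s5=1 s2=1 s1=1 s7=1 s0=1 clk=1 s4=0 s6=1
t4.Δ4 s3=1 s5=1 s2=1 s1=0 s7=1 s0=1 clk=1 s4=0 s6=1
t4.Δ5 s3=1 s5=1 s2=1 s1=0 s7=1 s0=0 clk=1 s4=0 s6=1
t5.Δ0 s3=1 s5=1 s2=1 s1=0 s7=1 s0=0 clk=1 s4=0 s6=1
t5.Δ1 s3=1 s5=1 s2=1 s1=0 s7=1 s0=0 clk=0 s4=0 s6=1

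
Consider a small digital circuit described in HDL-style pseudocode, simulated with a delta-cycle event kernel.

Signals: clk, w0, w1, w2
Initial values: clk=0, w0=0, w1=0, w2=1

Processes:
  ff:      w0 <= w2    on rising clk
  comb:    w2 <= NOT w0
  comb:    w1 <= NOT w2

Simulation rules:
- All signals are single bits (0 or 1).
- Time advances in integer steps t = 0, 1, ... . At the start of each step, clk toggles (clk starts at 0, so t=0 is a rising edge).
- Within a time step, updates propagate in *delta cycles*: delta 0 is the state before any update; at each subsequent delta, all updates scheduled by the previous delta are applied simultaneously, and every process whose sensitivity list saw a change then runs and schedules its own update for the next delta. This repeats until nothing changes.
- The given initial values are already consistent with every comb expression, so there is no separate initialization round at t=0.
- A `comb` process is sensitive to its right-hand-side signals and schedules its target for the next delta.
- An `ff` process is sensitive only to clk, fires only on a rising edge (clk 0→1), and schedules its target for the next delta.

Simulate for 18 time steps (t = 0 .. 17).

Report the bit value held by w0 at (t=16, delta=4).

t=0 Δ0: w0=0 w1=0 w2=1 clk=0
  Δ1: clk:0→1
  Δ2: w0:0→1
  Δ3: w2:1→0
  Δ4: w1:0→1
  (4Δ to stable)
t=1 Δ0: w0=1 w1=1 w2=0 clk=1
  Δ1: clk:1→0
  (1Δ to stable)
t=2 Δ0: w0=1 w1=1 w2=0 clk=0
  Δ1: clk:0→1
  Δ2: w0:1→0
  Δ3: w2:0→1
  Δ4: w1:1→0
  (4Δ to stable)
t=3 Δ0: w0=0 w1=0 w2=1 clk=1
  Δ1: clk:1→0
  (1Δ to stable)
t=4 Δ0: w0=0 w1=0 w2=1 clk=0
  Δ1: clk:0→1
  Δ2: w0:0→1
  Δ3: w2:1→0
  Δ4: w1:0→1
  (4Δ to stable)
t=5 Δ0: w0=1 w1=1 w2=0 clk=1
  Δ1: clk:1→0
  (1Δ to stable)
t=6 Δ0: w0=1 w1=1 w2=0 clk=0
  Δ1: clk:0→1
  Δ2: w0:1→0
  Δ3: w2:0→1
  Δ4: w1:1→0
  (4Δ to stable)
t=7 Δ0: w0=0 w1=0 w2=1 clk=1
  Δ1: clk:1→0
  (1Δ to stable)
t=8 Δ0: w0=0 w1=0 w2=1 clk=0
  Δ1: clk:0→1
  Δ2: w0:0→1
  Δ3: w2:1→0
  Δ4: w1:0→1
  (4Δ to stable)
t=9 Δ0: w0=1 w1=1 w2=0 clk=1
  Δ1: clk:1→0
  (1Δ to stable)
t=10 Δ0: w0=1 w1=1 w2=0 clk=0
  Δ1: clk:0→1
  Δ2: w0:1→0
  Δ3: w2:0→1
  Δ4: w1:1→0
  (4Δ to stable)
t=11 Δ0: w0=0 w1=0 w2=1 clk=1
  Δ1: clk:1→0
  (1Δ to stable)
t=12 Δ0: w0=0 w1=0 w2=1 clk=0
  Δ1: clk:0→1
  Δ2: w0:0→1
  Δ3: w2:1→0
  Δ4: w1:0→1
  (4Δ to stable)
t=13 Δ0: w0=1 w1=1 w2=0 clk=1
  Δ1: clk:1→0
  (1Δ to stable)
t=14 Δ0: w0=1 w1=1 w2=0 clk=0
  Δ1: clk:0→1
  Δ2: w0:1→0
  Δ3: w2:0→1
  Δ4: w1:1→0
  (4Δ to stable)
t=15 Δ0: w0=0 w1=0 w2=1 clk=1
  Δ1: clk:1→0
  (1Δ to stable)
t=16 Δ0: w0=0 w1=0 w2=1 clk=0
  Δ1: clk:0→1
  Δ2: w0:0→1
  Δ3: w2:1→0
  Δ4: w1:0→1
  (4Δ to stable)
t=17 Δ0: w0=1 w1=1 w2=0 clk=1
  Δ1: clk:1→0
  (1Δ to stable)

1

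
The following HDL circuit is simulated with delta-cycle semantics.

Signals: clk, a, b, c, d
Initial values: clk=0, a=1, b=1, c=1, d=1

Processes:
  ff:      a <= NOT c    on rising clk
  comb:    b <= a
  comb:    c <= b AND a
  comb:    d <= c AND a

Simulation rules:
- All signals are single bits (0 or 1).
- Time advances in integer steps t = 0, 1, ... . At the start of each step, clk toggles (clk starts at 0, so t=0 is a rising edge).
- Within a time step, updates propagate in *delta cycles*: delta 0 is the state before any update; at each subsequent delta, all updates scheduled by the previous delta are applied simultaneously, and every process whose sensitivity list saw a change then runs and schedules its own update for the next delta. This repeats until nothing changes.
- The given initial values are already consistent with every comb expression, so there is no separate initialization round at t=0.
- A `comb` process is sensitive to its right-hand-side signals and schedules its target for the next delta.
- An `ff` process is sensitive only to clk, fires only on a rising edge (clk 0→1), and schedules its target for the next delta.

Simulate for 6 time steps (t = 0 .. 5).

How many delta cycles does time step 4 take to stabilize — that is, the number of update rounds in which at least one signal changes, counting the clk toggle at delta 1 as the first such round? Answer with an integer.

3

[bits: d,clk,b,a,c]
t=0: Δ0=10111 Δ1=11111 Δ2=11101 Δ3=01000 | 3Δ
t=1: Δ0=01000 Δ1=00000 | 1Δ
t=2: Δ0=00000 Δ1=01000 Δ2=01010 Δ3=01110 Δ4=01111 Δ5=11111 | 5Δ
t=3: Δ0=11111 Δ1=10111 | 1Δ
t=4: Δ0=10111 Δ1=11111 Δ2=11101 Δ3=01000 | 3Δ
t=5: Δ0=01000 Δ1=00000 | 1Δ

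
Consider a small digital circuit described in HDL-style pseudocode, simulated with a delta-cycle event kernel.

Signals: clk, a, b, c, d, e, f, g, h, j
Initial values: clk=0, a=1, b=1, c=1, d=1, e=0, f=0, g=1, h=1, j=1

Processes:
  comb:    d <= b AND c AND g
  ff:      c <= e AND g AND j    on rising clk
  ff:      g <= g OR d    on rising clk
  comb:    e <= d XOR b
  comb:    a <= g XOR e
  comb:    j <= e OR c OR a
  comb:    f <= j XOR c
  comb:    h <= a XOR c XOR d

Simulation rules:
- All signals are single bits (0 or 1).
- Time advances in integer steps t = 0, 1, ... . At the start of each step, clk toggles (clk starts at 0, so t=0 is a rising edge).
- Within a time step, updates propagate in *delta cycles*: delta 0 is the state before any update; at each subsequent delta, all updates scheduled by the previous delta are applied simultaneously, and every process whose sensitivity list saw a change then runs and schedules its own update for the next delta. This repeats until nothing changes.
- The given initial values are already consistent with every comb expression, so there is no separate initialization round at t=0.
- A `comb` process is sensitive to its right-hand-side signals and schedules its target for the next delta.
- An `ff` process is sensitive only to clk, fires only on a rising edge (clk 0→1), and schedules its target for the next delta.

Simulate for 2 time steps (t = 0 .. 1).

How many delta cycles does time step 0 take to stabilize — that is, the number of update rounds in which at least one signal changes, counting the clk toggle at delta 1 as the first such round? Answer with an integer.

6

[bits: a,h,e,b,g,d,f,j,c,clk]
t=0: Δ0=1101110110 Δ1=1101110111 Δ2=1101110101 Δ3=1001101101 Δ4=1111101101 Δ5=0111101101 Δ6=0011101101 | 6Δ
t=1: Δ0=0011101101 Δ1=0011101100 | 1Δ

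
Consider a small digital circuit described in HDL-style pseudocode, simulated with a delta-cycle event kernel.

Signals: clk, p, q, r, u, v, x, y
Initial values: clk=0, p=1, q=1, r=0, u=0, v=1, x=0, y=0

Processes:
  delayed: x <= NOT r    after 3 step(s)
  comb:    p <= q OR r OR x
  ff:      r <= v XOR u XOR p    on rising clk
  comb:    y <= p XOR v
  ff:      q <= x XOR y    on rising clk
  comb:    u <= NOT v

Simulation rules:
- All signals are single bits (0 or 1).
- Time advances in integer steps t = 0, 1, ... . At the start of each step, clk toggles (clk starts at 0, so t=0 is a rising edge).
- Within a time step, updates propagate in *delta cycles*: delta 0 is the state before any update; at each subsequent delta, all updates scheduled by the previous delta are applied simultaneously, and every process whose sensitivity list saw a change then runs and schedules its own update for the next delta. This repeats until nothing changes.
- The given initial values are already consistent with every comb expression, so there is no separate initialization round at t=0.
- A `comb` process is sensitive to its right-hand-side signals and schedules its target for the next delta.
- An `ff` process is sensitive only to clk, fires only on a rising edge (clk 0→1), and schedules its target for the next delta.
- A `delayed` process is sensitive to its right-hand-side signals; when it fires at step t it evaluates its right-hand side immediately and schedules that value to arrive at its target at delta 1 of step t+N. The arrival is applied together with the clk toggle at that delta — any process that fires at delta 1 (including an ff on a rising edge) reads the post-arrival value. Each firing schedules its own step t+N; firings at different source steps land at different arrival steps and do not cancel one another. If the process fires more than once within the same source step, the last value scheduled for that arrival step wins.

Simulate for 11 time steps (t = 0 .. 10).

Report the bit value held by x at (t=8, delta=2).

t0.Δ0 y=0 clk=0 r=0 x=0 q=1 u=0 p=1 v=1
t0.Δ1 y=0 clk=1 r=0 x=0 q=1 u=0 p=1 v=1
t0.Δ2 y=0 clk=1 r=0 x=0 q=0 u=0 p=1 v=1
t0.Δ3 y=0 clk=1 r=0 x=0 q=0 u=0 p=0 v=1
t0.Δ4 y=1 clk=1 r=0 x=0 q=0 u=0 p=0 v=1
t1.Δ0 y=1 clk=1 r=0 x=0 q=0 u=0 p=0 v=1
t1.Δ1 y=1 clk=0 r=0 x=0 q=0 u=0 p=0 v=1
t2.Δ0 y=1 clk=0 r=0 x=0 q=0 u=0 p=0 v=1
t2.Δ1 y=1 clk=1 r=0 x=0 q=0 u=0 p=0 v=1
t2.Δ2 y=1 clk=1 r=1 x=0 q=1 u=0 p=0 v=1
t2.Δ3 y=1 clk=1 r=1 x=0 q=1 u=0 p=1 v=1
t2.Δ4 y=0 clk=1 r=1 x=0 q=1 u=0 p=1 v=1
t3.Δ0 y=0 clk=1 r=1 x=0 q=1 u=0 p=1 v=1
t3.Δ1 y=0 clk=0 r=1 x=0 q=1 u=0 p=1 v=1
t4.Δ0 y=0 clk=0 r=1 x=0 q=1 u=0 p=1 v=1
t4.Δ1 y=0 clk=1 r=1 x=0 q=1 u=0 p=1 v=1
t4.Δ2 y=0 clk=1 r=0 x=0 q=0 u=0 p=1 v=1
t4.Δ3 y=0 clk=1 r=0 x=0 q=0 u=0 p=0 v=1
t4.Δ4 y=1 clk=1 r=0 x=0 q=0 u=0 p=0 v=1
t5.Δ0 y=1 clk=1 r=0 x=0 q=0 u=0 p=0 v=1
t5.Δ1 y=1 clk=0 r=0 x=0 q=0 u=0 p=0 v=1
t6.Δ0 y=1 clk=0 r=0 x=0 q=0 u=0 p=0 v=1
t6.Δ1 y=1 clk=1 r=0 x=0 q=0 u=0 p=0 v=1
t6.Δ2 y=1 clk=1 r=1 x=0 q=1 u=0 p=0 v=1
t6.Δ3 y=1 clk=1 r=1 x=0 q=1 u=0 p=1 v=1
t6.Δ4 y=0 clk=1 r=1 x=0 q=1 u=0 p=1 v=1
t7.Δ0 y=0 clk=1 r=1 x=0 q=1 u=0 p=1 v=1
t7.Δ1 y=0 clk=0 r=1 x=1 q=1 u=0 p=1 v=1
t8.Δ0 y=0 clk=0 r=1 x=1 q=1 u=0 p=1 v=1
t8.Δ1 y=0 clk=1 r=1 x=1 q=1 u=0 p=1 v=1
t8.Δ2 y=0 clk=1 r=0 x=1 q=1 u=0 p=1 v=1
t9.Δ0 y=0 clk=1 r=0 x=1 q=1 u=0 p=1 v=1
t9.Δ1 y=0 clk=0 r=0 x=0 q=1 u=0 p=1 v=1
t10.Δ0 y=0 clk=0 r=0 x=0 q=1 u=0 p=1 v=1
t10.Δ1 y=0 clk=1 r=0 x=0 q=1 u=0 p=1 v=1
t10.Δ2 y=0 clk=1 r=0 x=0 q=0 u=0 p=1 v=1
t10.Δ3 y=0 clk=1 r=0 x=0 q=0 u=0 p=0 v=1
t10.Δ4 y=1 clk=1 r=0 x=0 q=0 u=0 p=0 v=1

1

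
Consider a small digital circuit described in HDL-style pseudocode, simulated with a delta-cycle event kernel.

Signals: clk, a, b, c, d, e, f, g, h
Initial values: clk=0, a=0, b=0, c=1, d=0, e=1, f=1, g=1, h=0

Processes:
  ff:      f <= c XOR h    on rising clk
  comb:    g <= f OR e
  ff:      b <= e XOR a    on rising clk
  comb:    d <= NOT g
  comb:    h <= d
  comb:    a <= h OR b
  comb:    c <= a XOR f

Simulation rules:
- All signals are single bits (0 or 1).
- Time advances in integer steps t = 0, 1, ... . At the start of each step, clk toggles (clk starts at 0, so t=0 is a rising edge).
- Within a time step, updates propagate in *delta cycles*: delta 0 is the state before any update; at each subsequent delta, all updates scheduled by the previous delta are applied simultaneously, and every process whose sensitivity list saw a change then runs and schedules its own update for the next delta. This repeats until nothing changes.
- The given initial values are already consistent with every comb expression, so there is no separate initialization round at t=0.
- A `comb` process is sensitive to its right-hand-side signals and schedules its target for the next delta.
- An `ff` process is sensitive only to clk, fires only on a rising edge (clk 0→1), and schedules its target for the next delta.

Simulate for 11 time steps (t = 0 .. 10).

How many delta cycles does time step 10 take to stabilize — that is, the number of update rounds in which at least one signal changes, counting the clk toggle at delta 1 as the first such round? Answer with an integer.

4

[bits: h,c,g,f,e,a,d,clk,b]
t=0: Δ0=011110000 Δ1=011110010 Δ2=011110011 Δ3=011111011 Δ4=001111011 | 4Δ
t=1: Δ0=001111011 Δ1=001111001 | 1Δ
t=2: Δ0=001111001 Δ1=001111011 Δ2=001011010 Δ3=011010010 Δ4=001010010 | 4Δ
t=3: Δ0=001010010 Δ1=001010000 | 1Δ
t=4: Δ0=001010000 Δ1=001010010 Δ2=001010011 Δ3=001011011 Δ4=011011011 | 4Δ
t=5: Δ0=011011011 Δ1=011011001 | 1Δ
t=6: Δ0=011011001 Δ1=011011011 Δ2=011111010 Δ3=001110010 Δ4=011110010 | 4Δ
t=7: Δ0=011110010 Δ1=011110000 | 1Δ
t=8: Δ0=011110000 Δ1=011110010 Δ2=011110011 Δ3=011111011 Δ4=001111011 | 4Δ
t=9: Δ0=001111011 Δ1=001111001 | 1Δ
t=10: Δ0=001111001 Δ1=001111011 Δ2=001011010 Δ3=011010010 Δ4=001010010 | 4Δ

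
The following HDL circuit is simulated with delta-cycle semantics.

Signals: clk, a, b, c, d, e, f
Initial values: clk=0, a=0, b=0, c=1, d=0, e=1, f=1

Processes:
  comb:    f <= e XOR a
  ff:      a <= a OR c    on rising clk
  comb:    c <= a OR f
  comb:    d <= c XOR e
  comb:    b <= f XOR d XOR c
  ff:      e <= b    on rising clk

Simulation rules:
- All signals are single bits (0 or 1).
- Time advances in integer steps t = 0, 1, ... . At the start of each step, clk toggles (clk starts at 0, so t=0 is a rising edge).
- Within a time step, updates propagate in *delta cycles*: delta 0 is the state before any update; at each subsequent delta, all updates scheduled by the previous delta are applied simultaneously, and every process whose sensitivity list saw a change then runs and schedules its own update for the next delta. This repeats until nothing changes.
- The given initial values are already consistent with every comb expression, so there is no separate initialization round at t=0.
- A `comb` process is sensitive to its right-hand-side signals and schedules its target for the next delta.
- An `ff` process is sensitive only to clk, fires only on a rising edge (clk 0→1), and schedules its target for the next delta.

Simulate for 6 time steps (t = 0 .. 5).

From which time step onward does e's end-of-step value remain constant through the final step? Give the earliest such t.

t=0 Δ0: d=0 e=1 f=1 c=1 a=0 b=0 clk=0
  Δ1: clk:0→1
  Δ2: e:1→0, a:0→1
  Δ3: d:0→1
  Δ4: b:0→1
  (4Δ to stable)
t=1 Δ0: d=1 e=0 f=1 c=1 a=1 b=1 clk=1
  Δ1: clk:1→0
  (1Δ to stable)
t=2 Δ0: d=1 e=0 f=1 c=1 a=1 b=1 clk=0
  Δ1: clk:0→1
  Δ2: e:0→1
  Δ3: d:1→0, f:1→0
  (3Δ to stable)
t=3 Δ0: d=0 e=1 f=0 c=1 a=1 b=1 clk=1
  Δ1: clk:1→0
  (1Δ to stable)
t=4 Δ0: d=0 e=1 f=0 c=1 a=1 b=1 clk=0
  Δ1: clk:0→1
  (1Δ to stable)
t=5 Δ0: d=0 e=1 f=0 c=1 a=1 b=1 clk=1
  Δ1: clk:1→0
  (1Δ to stable)

2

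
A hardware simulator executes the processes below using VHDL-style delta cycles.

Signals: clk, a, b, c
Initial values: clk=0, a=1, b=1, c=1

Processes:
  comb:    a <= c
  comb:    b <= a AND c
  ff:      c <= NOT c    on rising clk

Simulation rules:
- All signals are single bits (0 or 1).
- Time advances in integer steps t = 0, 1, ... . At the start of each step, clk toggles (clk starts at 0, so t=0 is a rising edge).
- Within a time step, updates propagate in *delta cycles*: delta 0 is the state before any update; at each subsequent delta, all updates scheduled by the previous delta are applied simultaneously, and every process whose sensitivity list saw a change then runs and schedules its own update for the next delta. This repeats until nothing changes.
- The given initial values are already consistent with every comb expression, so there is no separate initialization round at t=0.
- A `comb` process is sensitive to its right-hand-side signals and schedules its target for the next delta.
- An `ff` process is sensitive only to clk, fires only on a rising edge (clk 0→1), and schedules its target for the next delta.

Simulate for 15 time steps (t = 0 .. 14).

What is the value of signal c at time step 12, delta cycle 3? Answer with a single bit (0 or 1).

[bits: a,c,b,clk]
t=0: Δ0=1110 Δ1=1111 Δ2=1011 Δ3=0001 | 3Δ
t=1: Δ0=0001 Δ1=0000 | 1Δ
t=2: Δ0=0000 Δ1=0001 Δ2=0101 Δ3=1101 Δ4=1111 | 4Δ
t=3: Δ0=1111 Δ1=1110 | 1Δ
t=4: Δ0=1110 Δ1=1111 Δ2=1011 Δ3=0001 | 3Δ
t=5: Δ0=0001 Δ1=0000 | 1Δ
t=6: Δ0=0000 Δ1=0001 Δ2=0101 Δ3=1101 Δ4=1111 | 4Δ
t=7: Δ0=1111 Δ1=1110 | 1Δ
t=8: Δ0=1110 Δ1=1111 Δ2=1011 Δ3=0001 | 3Δ
t=9: Δ0=0001 Δ1=0000 | 1Δ
t=10: Δ0=0000 Δ1=0001 Δ2=0101 Δ3=1101 Δ4=1111 | 4Δ
t=11: Δ0=1111 Δ1=1110 | 1Δ
t=12: Δ0=1110 Δ1=1111 Δ2=1011 Δ3=0001 | 3Δ
t=13: Δ0=0001 Δ1=0000 | 1Δ
t=14: Δ0=0000 Δ1=0001 Δ2=0101 Δ3=1101 Δ4=1111 | 4Δ

0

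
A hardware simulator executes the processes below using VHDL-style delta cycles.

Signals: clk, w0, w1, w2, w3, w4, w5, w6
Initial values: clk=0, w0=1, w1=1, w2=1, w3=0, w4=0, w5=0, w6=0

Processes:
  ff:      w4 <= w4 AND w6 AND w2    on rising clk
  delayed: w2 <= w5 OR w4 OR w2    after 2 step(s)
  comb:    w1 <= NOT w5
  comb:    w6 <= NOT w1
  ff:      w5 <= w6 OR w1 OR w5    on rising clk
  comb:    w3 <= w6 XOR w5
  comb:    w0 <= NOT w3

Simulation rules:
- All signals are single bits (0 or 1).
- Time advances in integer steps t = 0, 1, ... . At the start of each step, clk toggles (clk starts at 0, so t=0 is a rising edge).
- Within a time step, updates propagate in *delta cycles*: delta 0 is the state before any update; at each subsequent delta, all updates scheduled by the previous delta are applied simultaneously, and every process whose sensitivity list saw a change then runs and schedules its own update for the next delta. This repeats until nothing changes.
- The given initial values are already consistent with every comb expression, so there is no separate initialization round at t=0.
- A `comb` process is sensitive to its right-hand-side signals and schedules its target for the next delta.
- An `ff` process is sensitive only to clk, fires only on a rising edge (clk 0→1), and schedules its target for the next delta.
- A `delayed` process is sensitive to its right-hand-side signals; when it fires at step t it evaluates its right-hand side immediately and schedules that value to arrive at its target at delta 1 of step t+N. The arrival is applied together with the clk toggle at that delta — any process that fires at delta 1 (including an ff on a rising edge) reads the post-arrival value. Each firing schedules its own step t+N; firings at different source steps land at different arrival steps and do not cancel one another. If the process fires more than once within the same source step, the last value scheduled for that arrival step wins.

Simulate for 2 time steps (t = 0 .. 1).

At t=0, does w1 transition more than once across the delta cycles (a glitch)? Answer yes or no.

t=0 Δ0: w0=1 w6=0 w4=0 w1=1 clk=0 w2=1 w3=0 w5=0
  Δ1: clk:0→1
  Δ2: w5:0→1
  Δ3: w1:1→0, w3:0→1
  Δ4: w0:1→0, w6:0→1
  Δ5: w3:1→0
  Δ6: w0:0→1
  (6Δ to stable)
t=1 Δ0: w0=1 w6=1 w4=0 w1=0 clk=1 w2=1 w3=0 w5=1
  Δ1: clk:1→0
  (1Δ to stable)

no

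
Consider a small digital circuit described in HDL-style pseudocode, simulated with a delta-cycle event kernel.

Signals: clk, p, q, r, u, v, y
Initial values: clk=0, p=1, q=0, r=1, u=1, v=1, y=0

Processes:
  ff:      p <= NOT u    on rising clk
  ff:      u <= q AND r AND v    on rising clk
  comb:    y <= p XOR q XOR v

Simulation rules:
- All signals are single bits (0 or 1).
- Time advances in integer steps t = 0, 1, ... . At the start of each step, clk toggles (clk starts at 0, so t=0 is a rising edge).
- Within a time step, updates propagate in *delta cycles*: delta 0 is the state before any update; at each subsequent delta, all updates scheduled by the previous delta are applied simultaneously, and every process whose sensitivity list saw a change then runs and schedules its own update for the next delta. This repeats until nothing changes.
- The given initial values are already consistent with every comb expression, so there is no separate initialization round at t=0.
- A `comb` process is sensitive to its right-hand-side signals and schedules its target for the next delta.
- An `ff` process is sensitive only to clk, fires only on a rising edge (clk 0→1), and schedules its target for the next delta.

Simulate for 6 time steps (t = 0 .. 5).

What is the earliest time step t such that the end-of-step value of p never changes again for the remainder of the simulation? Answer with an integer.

[bits: r,p,u,v,y,clk,q]
t=0: Δ0=1111000 Δ1=1111010 Δ2=1001010 Δ3=1001110 | 3Δ
t=1: Δ0=1001110 Δ1=1001100 | 1Δ
t=2: Δ0=1001100 Δ1=1001110 Δ2=1101110 Δ3=1101010 | 3Δ
t=3: Δ0=1101010 Δ1=1101000 | 1Δ
t=4: Δ0=1101000 Δ1=1101010 | 1Δ
t=5: Δ0=1101010 Δ1=1101000 | 1Δ

2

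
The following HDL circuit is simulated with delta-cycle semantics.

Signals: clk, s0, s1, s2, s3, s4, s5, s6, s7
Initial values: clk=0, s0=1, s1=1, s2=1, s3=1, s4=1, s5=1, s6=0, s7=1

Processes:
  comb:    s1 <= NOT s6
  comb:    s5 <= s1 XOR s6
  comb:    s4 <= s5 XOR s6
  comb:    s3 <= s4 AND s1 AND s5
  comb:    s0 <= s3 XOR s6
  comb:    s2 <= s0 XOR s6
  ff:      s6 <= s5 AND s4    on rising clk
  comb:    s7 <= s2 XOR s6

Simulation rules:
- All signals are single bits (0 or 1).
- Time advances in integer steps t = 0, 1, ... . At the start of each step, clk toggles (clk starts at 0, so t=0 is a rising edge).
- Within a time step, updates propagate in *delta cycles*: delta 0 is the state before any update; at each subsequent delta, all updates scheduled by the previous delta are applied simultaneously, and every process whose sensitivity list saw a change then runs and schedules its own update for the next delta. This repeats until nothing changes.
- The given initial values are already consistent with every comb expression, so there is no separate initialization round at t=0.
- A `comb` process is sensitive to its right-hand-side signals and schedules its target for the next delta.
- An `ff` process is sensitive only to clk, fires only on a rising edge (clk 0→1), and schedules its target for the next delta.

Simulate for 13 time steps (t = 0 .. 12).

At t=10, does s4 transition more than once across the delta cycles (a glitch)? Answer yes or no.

yes

[bits: s6,s4,s1,s2,s3,s5,clk,s7,s0]
t=0: Δ0=011111011 Δ1=011111111 Δ2=111111111 Δ3=100010100 Δ4=110101110 Δ5=100101101 Δ6=100001101 Δ7=100001111 | 7Δ
t=1: Δ0=100001111 Δ1=100001011 | 1Δ
t=2: Δ0=100001011 Δ1=100001111 Δ2=000001111 Δ3=011100100 Δ4=001001110 Δ5=011001100 Δ6=011011100 Δ7=011011101 Δ8=011111101 Δ9=011111111 | 9Δ
t=3: Δ0=011111111 Δ1=011111011 | 1Δ
t=4: Δ0=011111011 Δ1=011111111 Δ2=111111111 Δ3=100010100 Δ4=110101110 Δ5=100101101 Δ6=100001101 Δ7=100001111 | 7Δ
t=5: Δ0=100001111 Δ1=100001011 | 1Δ
t=6: Δ0=100001011 Δ1=100001111 Δ2=000001111 Δ3=011100100 Δ4=001001110 Δ5=011001100 Δ6=011011100 Δ7=011011101 Δ8=011111101 Δ9=011111111 | 9Δ
t=7: Δ0=011111111 Δ1=011111011 | 1Δ
t=8: Δ0=011111011 Δ1=011111111 Δ2=111111111 Δ3=100010100 Δ4=110101110 Δ5=100101101 Δ6=100001101 Δ7=100001111 | 7Δ
t=9: Δ0=100001111 Δ1=100001011 | 1Δ
t=10: Δ0=100001011 Δ1=100001111 Δ2=000001111 Δ3=011100100 Δ4=001001110 Δ5=011001100 Δ6=011011100 Δ7=011011101 Δ8=011111101 Δ9=011111111 | 9Δ
t=11: Δ0=011111111 Δ1=011111011 | 1Δ
t=12: Δ0=011111011 Δ1=011111111 Δ2=111111111 Δ3=100010100 Δ4=110101110 Δ5=100101101 Δ6=100001101 Δ7=100001111 | 7Δ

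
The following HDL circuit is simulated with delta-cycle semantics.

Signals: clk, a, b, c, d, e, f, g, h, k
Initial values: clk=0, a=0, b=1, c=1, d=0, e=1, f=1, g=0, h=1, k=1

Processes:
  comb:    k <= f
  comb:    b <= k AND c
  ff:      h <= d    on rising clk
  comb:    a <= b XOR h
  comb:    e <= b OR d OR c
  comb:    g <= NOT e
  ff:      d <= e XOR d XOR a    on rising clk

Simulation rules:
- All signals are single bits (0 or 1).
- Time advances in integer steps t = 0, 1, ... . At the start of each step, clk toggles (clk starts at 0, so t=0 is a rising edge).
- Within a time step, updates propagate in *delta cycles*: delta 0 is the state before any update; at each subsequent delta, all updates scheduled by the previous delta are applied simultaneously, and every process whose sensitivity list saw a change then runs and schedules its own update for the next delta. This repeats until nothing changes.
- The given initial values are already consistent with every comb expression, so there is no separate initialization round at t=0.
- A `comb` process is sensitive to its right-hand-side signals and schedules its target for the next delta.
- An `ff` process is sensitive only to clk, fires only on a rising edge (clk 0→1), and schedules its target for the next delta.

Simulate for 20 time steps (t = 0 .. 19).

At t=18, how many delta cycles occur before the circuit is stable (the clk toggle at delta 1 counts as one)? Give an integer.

3

[bits: clk,a,e,c,f,h,d,k,b,g]
t=0: Δ0=0011110110 Δ1=1011110110 Δ2=1011101110 Δ3=1111101110 | 3Δ
t=1: Δ0=1111101110 Δ1=0111101110 | 1Δ
t=2: Δ0=0111101110 Δ1=1111101110 Δ2=1111111110 Δ3=1011111110 | 3Δ
t=3: Δ0=1011111110 Δ1=0011111110 | 1Δ
t=4: Δ0=0011111110 Δ1=1011111110 Δ2=1011110110 | 2Δ
t=5: Δ0=1011110110 Δ1=0011110110 | 1Δ
t=6: Δ0=0011110110 Δ1=1011110110 Δ2=1011101110 Δ3=1111101110 | 3Δ
t=7: Δ0=1111101110 Δ1=0111101110 | 1Δ
t=8: Δ0=0111101110 Δ1=1111101110 Δ2=1111111110 Δ3=1011111110 | 3Δ
t=9: Δ0=1011111110 Δ1=0011111110 | 1Δ
t=10: Δ0=0011111110 Δ1=1011111110 Δ2=1011110110 | 2Δ
t=11: Δ0=1011110110 Δ1=0011110110 | 1Δ
t=12: Δ0=0011110110 Δ1=1011110110 Δ2=1011101110 Δ3=1111101110 | 3Δ
t=13: Δ0=1111101110 Δ1=0111101110 | 1Δ
t=14: Δ0=0111101110 Δ1=1111101110 Δ2=1111111110 Δ3=1011111110 | 3Δ
t=15: Δ0=1011111110 Δ1=0011111110 | 1Δ
t=16: Δ0=0011111110 Δ1=1011111110 Δ2=1011110110 | 2Δ
t=17: Δ0=1011110110 Δ1=0011110110 | 1Δ
t=18: Δ0=0011110110 Δ1=1011110110 Δ2=1011101110 Δ3=1111101110 | 3Δ
t=19: Δ0=1111101110 Δ1=0111101110 | 1Δ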